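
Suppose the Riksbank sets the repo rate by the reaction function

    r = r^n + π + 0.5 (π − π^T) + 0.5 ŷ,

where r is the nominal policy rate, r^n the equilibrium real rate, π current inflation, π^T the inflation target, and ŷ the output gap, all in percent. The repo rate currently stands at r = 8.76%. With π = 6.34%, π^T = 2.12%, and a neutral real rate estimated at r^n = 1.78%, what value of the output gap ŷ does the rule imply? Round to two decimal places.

0.5 ŷ = 8.76 − 1.78 − 6.34 − 0.5 × (6.34 − 2.12) = -1.47
ŷ = -1.47 / 0.5 = -2.94

-2.94%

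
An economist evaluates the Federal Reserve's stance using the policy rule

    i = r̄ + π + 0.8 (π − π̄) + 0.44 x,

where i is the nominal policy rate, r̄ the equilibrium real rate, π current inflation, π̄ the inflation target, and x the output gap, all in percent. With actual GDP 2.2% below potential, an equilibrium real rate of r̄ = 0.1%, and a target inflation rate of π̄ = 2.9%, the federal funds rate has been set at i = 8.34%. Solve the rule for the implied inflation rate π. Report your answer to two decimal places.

Output 2.2% below potential → x = -2.2.
Collecting π: i = r̄ + (1 + 0.8) π − 0.8 π̄ + 0.44 x
1.8 π = 8.34 − 0.1 + 0.8 × 2.9 − 0.44 × (-2.2) = 11.528
π = 11.528 / 1.8 = 6.40

6.40%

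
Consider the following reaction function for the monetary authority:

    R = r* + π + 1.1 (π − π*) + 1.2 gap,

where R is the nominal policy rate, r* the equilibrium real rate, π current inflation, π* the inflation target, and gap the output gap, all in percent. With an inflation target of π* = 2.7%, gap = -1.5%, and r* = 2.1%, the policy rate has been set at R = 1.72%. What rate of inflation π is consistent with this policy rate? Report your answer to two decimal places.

2.09%

Collecting π: R = r* + (1 + 1.1) π − 1.1 π* + 1.2 gap
2.1 π = 1.72 − 2.1 + 1.1 × 2.7 − 1.2 × (-1.5) = 4.39
π = 4.39 / 2.1 = 2.09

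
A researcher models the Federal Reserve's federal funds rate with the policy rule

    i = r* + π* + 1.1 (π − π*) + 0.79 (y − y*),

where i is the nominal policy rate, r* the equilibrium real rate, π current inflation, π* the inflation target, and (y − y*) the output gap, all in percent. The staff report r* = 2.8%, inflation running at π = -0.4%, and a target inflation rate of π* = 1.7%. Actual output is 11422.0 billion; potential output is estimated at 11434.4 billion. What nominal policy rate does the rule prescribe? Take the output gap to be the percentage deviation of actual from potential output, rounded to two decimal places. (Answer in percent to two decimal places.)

2.10%

Output gap = 100 × (11422.0 − 11434.4) / 11434.4 = -0.11%.
i = 2.80 + 1.70 + 1.1 × (-0.40 − 1.70) + 0.79 × (-0.11)
   = 2.80 + 1.7 − 2.31 − 0.0869 = 2.10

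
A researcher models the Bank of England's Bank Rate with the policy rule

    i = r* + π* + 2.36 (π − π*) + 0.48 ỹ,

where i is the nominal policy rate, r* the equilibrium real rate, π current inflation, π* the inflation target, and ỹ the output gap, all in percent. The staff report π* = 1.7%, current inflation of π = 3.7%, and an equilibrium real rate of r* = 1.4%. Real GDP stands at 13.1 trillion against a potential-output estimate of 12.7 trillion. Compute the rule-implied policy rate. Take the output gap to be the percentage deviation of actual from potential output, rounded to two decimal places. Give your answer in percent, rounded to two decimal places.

9.33%

Output gap = 100 × (13.1 − 12.7) / 12.7 = 3.15%.
i = 1.40 + 1.70 + 2.36 × (3.70 − 1.70) + 0.48 × 3.15
   = 1.40 + 1.7 + 4.72 + 1.512 = 9.33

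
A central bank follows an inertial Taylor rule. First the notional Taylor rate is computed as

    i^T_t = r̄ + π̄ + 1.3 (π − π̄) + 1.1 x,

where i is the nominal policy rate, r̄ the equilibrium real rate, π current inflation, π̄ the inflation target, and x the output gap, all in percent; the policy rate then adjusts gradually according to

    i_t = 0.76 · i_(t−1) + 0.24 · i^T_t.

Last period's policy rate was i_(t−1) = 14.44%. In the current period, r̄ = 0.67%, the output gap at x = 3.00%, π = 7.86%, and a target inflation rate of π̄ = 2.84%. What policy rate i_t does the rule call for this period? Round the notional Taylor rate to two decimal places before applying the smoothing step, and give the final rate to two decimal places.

i^T_t = 0.67 + 2.84 + 1.3 × (7.86 − 2.84) + 1.1 × 3.00
   = 0.67 + 2.84 + 6.526 + 3.3 = 13.34
i_t = 0.76 × 14.44 + 0.24 × 13.34 = 10.9744 + 3.2016 = 14.18

14.18%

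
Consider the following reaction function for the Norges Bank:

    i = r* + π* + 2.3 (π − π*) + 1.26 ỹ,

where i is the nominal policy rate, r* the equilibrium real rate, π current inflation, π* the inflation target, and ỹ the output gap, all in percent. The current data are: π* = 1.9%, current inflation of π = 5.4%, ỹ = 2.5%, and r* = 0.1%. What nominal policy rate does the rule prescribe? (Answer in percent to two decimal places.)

i = 0.1 + 1.9 + 2.3 × (5.4 − 1.9) + 1.26 × 2.5
   = 0.1 + 1.9 + 8.05 + 3.15 = 13.20

13.20%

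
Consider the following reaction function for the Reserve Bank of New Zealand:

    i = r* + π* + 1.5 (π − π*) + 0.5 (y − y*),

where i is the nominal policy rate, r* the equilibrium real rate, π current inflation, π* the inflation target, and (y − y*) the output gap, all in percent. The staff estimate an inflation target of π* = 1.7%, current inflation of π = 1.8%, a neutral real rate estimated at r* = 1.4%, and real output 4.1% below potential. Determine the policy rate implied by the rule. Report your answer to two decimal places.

Output 4.1% below potential → (y − y*) = -4.1.
i = 1.4 + 1.7 + 1.5 × (1.8 − 1.7) + 0.5 × (-4.1)
   = 1.4 + 1.7 + 0.15 − 2.05 = 1.20

1.20%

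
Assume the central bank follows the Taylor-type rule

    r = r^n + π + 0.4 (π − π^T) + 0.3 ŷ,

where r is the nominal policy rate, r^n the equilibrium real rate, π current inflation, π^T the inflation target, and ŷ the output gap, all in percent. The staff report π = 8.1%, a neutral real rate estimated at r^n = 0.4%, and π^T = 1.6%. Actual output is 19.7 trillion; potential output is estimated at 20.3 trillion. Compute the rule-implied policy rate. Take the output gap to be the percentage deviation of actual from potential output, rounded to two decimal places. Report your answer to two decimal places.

Output gap = 100 × (19.7 − 20.3) / 20.3 = -2.96%.
r = 0.40 + 8.10 + 0.4 × (8.10 − 1.60) + 0.3 × (-2.96)
   = 0.40 + 8.1 + 2.6 − 0.888 = 10.21

10.21%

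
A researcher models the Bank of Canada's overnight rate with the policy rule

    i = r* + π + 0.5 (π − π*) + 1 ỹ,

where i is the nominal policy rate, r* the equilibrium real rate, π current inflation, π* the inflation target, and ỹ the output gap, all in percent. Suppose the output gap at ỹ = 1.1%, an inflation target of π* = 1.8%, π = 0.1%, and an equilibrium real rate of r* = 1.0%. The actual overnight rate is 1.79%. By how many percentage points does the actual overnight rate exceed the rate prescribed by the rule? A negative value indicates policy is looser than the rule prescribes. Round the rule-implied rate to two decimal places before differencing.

0.44 pp

i = 1.0 + 0.1 + 0.5 × (0.1 − 1.8) + 1 × 1.1
   = 1.0 + 0.1 − 0.85 + 1.1 = 1.35
Deviation = 1.79 − 1.35 = 0.44 pp.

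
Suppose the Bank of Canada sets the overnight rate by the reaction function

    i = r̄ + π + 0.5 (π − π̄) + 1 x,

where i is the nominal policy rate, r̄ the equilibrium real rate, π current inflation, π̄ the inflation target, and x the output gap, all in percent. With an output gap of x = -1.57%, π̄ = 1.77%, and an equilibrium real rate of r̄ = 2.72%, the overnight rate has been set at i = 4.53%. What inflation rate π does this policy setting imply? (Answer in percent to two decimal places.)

Collecting π: i = r̄ + (1 + 0.5) π − 0.5 π̄ + 1 x
1.5 π = 4.53 − 2.72 + 0.5 × 1.77 − 1 × (-1.57) = 4.265
π = 4.265 / 1.5 = 2.84

2.84%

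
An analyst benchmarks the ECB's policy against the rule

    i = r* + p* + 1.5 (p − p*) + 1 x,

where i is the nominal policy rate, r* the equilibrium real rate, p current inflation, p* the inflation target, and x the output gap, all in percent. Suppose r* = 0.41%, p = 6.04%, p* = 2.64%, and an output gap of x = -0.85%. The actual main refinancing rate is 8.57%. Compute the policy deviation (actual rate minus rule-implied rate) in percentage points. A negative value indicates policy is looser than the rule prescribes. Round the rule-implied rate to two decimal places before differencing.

i = 0.41 + 2.64 + 1.5 × (6.04 − 2.64) + 1 × (-0.85)
   = 0.41 + 2.64 + 5.1 − 0.85 = 7.30
Deviation = 8.57 − 7.30 = 1.27 pp.

1.27 pp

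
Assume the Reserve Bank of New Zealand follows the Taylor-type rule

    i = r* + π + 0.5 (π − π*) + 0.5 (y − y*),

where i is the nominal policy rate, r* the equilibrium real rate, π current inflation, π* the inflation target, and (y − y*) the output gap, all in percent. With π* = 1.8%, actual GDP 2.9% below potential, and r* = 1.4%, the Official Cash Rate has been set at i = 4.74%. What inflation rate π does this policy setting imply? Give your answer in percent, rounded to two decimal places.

Output 2.9% below potential → (y − y*) = -2.9.
Collecting π: i = r* + (1 + 0.5) π − 0.5 π* + 0.5 (y − y*)
1.5 π = 4.74 − 1.4 + 0.5 × 1.8 − 0.5 × (-2.9) = 5.69
π = 5.69 / 1.5 = 3.79

3.79%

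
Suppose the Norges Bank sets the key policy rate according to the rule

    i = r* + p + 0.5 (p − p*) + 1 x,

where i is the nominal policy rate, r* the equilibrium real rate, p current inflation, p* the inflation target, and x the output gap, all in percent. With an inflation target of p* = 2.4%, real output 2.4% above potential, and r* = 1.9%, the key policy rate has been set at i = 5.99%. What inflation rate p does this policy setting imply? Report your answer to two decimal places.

Output 2.4% above potential → x = 2.4.
Collecting p: i = r* + (1 + 0.5) p − 0.5 p* + 1 x
1.5 p = 5.99 − 1.9 + 0.5 × 2.4 − 1 × 2.4 = 2.89
p = 2.89 / 1.5 = 1.93

1.93%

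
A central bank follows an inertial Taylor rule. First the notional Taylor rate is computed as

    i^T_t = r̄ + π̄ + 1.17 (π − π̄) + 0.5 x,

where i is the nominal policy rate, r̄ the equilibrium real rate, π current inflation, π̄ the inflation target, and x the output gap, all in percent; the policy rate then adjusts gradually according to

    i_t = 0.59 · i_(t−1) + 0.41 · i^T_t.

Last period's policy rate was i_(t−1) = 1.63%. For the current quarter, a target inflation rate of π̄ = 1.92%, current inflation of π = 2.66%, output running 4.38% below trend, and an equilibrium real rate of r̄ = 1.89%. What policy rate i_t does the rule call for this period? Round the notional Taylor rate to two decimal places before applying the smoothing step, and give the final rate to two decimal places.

Output 4.38% below potential → x = -4.38.
i^T_t = 1.89 + 1.92 + 1.17 × (2.66 − 1.92) + 0.5 × (-4.38)
   = 1.89 + 1.92 + 0.8658 − 2.19 = 2.49
i_t = 0.59 × 1.63 + 0.41 × 2.49 = 0.9617 + 1.0209 = 1.98

1.98%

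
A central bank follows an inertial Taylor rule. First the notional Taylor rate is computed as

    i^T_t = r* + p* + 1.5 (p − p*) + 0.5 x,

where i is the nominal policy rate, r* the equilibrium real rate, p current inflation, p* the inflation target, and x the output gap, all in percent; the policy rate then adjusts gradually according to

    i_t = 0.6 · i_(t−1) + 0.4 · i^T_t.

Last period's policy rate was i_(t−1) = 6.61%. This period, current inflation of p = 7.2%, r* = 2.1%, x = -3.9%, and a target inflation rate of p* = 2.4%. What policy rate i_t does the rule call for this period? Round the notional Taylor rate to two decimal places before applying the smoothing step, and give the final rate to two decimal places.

i^T_t = 2.1 + 2.4 + 1.5 × (7.2 − 2.4) + 0.5 × (-3.9)
   = 2.1 + 2.4 + 7.2 − 1.95 = 9.75
i_t = 0.6 × 6.61 + 0.4 × 9.75 = 3.966 + 3.9 = 7.87

7.87%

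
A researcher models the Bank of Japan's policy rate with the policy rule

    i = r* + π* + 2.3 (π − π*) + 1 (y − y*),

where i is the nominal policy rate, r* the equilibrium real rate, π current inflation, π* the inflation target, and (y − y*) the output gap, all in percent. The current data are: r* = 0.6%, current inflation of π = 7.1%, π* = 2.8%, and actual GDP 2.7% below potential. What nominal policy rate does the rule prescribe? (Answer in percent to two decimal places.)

Output 2.7% below potential → (y − y*) = -2.7.
i = 0.6 + 2.8 + 2.3 × (7.1 − 2.8) + 1 × (-2.7)
   = 0.6 + 2.8 + 9.89 − 2.7 = 10.59

10.59%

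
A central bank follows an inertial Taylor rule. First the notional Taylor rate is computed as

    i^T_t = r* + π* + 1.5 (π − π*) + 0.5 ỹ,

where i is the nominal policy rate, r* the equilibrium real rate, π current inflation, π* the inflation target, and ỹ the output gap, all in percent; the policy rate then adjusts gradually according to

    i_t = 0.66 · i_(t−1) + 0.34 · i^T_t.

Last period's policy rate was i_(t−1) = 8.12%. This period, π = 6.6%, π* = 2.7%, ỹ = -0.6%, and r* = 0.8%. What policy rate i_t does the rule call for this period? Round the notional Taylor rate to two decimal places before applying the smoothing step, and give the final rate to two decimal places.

i^T_t = 0.8 + 2.7 + 1.5 × (6.6 − 2.7) + 0.5 × (-0.6)
   = 0.8 + 2.7 + 5.85 − 0.3 = 9.05
i_t = 0.66 × 8.12 + 0.34 × 9.05 = 5.3592 + 3.077 = 8.44

8.44%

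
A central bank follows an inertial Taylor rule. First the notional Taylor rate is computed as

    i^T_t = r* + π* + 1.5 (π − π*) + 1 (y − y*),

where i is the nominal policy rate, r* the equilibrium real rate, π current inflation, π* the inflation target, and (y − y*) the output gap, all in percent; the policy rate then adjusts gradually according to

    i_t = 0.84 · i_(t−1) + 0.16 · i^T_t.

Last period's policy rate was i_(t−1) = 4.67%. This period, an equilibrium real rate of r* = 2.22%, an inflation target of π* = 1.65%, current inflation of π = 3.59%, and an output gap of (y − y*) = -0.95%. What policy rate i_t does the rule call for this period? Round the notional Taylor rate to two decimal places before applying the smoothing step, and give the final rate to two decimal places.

i^T_t = 2.22 + 1.65 + 1.5 × (3.59 − 1.65) + 1 × (-0.95)
   = 2.22 + 1.65 + 2.91 − 0.95 = 5.83
i_t = 0.84 × 4.67 + 0.16 × 5.83 = 3.9228 + 0.9328 = 4.86

4.86%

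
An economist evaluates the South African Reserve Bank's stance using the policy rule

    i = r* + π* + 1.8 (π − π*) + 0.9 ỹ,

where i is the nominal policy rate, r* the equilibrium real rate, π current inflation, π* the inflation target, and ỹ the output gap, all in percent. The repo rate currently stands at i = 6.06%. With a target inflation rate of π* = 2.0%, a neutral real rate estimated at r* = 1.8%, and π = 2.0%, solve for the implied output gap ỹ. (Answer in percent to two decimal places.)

2.51%

0.9 ỹ = 6.06 − 1.8 − 2.0 − 1.8 × (2.0 − 2.0) = 2.26
ỹ = 2.26 / 0.9 = 2.51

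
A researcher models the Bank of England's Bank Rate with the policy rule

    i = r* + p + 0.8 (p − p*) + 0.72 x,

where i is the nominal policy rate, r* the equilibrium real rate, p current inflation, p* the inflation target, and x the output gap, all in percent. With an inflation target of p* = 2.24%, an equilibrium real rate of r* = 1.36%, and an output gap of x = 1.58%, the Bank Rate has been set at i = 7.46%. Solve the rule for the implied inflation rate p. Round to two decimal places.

Collecting p: i = r* + (1 + 0.8) p − 0.8 p* + 0.72 x
1.8 p = 7.46 − 1.36 + 0.8 × 2.24 − 0.72 × 1.58 = 6.7544
p = 6.7544 / 1.8 = 3.75

3.75%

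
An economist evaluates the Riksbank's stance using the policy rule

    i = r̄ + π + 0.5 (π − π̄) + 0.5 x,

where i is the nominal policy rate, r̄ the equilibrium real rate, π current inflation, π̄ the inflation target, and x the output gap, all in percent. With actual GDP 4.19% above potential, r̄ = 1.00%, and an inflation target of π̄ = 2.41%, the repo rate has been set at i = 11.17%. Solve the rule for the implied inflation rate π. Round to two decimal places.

6.19%

Output 4.19% above potential → x = 4.19.
Collecting π: i = r̄ + (1 + 0.5) π − 0.5 π̄ + 0.5 x
1.5 π = 11.17 − 1.00 + 0.5 × 2.41 − 0.5 × 4.19 = 9.28
π = 9.28 / 1.5 = 6.19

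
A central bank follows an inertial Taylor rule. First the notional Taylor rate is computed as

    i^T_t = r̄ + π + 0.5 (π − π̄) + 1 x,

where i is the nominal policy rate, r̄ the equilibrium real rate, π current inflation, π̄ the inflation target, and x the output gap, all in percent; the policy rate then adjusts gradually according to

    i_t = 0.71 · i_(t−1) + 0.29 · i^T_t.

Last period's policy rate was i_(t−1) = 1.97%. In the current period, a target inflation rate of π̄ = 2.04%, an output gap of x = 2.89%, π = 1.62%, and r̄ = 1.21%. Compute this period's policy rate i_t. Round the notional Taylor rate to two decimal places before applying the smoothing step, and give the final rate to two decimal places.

i^T_t = 1.21 + 1.62 + 0.5 × (1.62 − 2.04) + 1 × 2.89
   = 1.21 + 1.62 − 0.21 + 2.89 = 5.51
i_t = 0.71 × 1.97 + 0.29 × 5.51 = 1.3987 + 1.5979 = 3.00

3.00%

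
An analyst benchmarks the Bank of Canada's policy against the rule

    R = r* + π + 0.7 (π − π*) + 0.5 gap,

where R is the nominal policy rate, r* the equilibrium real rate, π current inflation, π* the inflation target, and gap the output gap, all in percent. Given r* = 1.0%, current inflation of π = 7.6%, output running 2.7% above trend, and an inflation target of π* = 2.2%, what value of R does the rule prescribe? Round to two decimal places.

Output 2.7% above potential → gap = 2.7.
R = 1.0 + 7.6 + 0.7 × (7.6 − 2.2) + 0.5 × 2.7
   = 1.0 + 7.6 + 3.78 + 1.35 = 13.73

13.73%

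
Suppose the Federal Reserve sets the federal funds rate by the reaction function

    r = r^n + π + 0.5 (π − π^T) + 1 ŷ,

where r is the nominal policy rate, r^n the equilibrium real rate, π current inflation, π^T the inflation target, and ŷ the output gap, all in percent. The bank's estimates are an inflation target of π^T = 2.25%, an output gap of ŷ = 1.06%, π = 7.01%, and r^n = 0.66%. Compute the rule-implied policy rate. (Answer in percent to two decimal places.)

r = 0.66 + 7.01 + 0.5 × (7.01 − 2.25) + 1 × 1.06
   = 0.66 + 7.01 + 2.38 + 1.06 = 11.11

11.11%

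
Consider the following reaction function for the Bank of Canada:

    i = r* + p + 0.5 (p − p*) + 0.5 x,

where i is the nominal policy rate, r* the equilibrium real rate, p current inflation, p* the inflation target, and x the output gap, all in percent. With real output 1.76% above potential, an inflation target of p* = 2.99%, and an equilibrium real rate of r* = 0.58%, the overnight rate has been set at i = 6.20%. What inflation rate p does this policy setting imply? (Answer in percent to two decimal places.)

Output 1.76% above potential → x = 1.76.
Collecting p: i = r* + (1 + 0.5) p − 0.5 p* + 0.5 x
1.5 p = 6.20 − 0.58 + 0.5 × 2.99 − 0.5 × 1.76 = 6.235
p = 6.235 / 1.5 = 4.16

4.16%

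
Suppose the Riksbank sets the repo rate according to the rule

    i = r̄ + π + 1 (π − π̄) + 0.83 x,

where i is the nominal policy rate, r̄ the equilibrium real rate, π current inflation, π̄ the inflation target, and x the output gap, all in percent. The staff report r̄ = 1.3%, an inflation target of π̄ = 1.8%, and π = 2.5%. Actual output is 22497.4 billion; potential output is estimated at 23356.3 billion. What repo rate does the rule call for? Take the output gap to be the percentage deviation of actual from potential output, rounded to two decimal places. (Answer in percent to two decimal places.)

1.45%

Output gap = 100 × (22497.4 − 23356.3) / 23356.3 = -3.68%.
i = 1.30 + 2.50 + 1 × (2.50 − 1.80) + 0.83 × (-3.68)
   = 1.30 + 2.5 + 0.7 − 3.0544 = 1.45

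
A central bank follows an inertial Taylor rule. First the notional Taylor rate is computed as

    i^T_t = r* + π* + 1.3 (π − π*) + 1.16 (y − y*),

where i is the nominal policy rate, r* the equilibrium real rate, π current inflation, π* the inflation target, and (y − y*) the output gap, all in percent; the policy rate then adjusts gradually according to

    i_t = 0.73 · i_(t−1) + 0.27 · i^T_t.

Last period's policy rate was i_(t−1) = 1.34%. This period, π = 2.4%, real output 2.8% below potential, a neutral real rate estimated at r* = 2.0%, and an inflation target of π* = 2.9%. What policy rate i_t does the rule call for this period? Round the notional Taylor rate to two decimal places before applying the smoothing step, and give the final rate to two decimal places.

1.25%

Output 2.8% below potential → (y − y*) = -2.8.
i^T_t = 2.0 + 2.9 + 1.3 × (2.4 − 2.9) + 1.16 × (-2.8)
   = 2.0 + 2.9 − 0.65 − 3.248 = 1.00
i_t = 0.73 × 1.34 + 0.27 × 1.00 = 0.9782 + 0.27 = 1.25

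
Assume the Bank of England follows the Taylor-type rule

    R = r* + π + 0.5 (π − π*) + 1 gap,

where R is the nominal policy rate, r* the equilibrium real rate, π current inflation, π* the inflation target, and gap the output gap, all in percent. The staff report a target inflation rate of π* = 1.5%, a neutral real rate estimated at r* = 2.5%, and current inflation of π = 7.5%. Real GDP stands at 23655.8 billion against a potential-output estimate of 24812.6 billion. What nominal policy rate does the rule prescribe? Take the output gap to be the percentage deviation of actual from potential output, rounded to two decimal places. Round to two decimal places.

8.34%

Output gap = 100 × (23655.8 − 24812.6) / 24812.6 = -4.66%.
R = 2.50 + 7.50 + 0.5 × (7.50 − 1.50) + 1 × (-4.66)
   = 2.50 + 7.5 + 3 − 4.66 = 8.34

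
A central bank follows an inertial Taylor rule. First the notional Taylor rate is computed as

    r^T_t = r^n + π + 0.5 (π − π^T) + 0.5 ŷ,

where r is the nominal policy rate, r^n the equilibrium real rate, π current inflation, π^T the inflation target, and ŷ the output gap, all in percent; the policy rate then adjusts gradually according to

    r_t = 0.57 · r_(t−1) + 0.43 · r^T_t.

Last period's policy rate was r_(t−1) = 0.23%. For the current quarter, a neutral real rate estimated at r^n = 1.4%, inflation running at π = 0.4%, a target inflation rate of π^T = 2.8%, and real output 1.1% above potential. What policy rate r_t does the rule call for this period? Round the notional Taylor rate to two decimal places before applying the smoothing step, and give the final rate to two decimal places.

0.63%

Output 1.1% above potential → ŷ = 1.1.
r^T_t = 1.4 + 0.4 + 0.5 × (0.4 − 2.8) + 0.5 × 1.1
   = 1.4 + 0.4 − 1.2 + 0.55 = 1.15
r_t = 0.57 × 0.23 + 0.43 × 1.15 = 0.1311 + 0.4945 = 0.63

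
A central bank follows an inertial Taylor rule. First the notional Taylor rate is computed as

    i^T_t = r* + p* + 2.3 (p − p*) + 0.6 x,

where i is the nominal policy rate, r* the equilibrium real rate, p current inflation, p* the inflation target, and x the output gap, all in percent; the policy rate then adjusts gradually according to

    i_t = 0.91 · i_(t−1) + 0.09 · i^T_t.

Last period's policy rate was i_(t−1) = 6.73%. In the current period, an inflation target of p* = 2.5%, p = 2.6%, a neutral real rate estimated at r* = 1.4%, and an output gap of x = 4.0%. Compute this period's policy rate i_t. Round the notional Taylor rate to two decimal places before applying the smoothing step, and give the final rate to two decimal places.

i^T_t = 1.4 + 2.5 + 2.3 × (2.6 − 2.5) + 0.6 × 4.0
   = 1.4 + 2.5 + 0.23 + 2.4 = 6.53
i_t = 0.91 × 6.73 + 0.09 × 6.53 = 6.1243 + 0.5877 = 6.71

6.71%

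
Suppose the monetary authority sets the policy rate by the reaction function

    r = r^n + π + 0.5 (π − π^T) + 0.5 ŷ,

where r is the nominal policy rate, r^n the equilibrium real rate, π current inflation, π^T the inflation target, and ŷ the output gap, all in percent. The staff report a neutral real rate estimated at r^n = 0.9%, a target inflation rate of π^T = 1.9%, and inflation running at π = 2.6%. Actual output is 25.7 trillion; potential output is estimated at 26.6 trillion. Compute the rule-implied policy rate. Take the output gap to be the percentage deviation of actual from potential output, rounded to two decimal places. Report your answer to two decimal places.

Output gap = 100 × (25.7 − 26.6) / 26.6 = -3.38%.
r = 0.90 + 2.60 + 0.5 × (2.60 − 1.90) + 0.5 × (-3.38)
   = 0.90 + 2.6 + 0.35 − 1.69 = 2.16

2.16%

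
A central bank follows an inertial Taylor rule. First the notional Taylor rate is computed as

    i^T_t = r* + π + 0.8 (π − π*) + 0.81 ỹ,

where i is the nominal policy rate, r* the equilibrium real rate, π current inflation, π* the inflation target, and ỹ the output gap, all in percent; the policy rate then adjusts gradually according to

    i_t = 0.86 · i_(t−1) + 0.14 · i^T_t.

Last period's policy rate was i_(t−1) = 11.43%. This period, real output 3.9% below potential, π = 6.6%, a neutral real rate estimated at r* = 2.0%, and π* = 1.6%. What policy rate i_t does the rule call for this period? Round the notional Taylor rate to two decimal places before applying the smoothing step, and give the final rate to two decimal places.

11.15%

Output 3.9% below potential → ỹ = -3.9.
i^T_t = 2.0 + 6.6 + 0.8 × (6.6 − 1.6) + 0.81 × (-3.9)
   = 2.0 + 6.6 + 4 − 3.159 = 9.44
i_t = 0.86 × 11.43 + 0.14 × 9.44 = 9.8298 + 1.3216 = 11.15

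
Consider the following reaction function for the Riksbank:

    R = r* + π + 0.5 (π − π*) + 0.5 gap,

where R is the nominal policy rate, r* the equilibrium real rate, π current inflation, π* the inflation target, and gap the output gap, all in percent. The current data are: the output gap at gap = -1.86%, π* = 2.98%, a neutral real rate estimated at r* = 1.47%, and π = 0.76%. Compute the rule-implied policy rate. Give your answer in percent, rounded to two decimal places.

0.19%

R = 1.47 + 0.76 + 0.5 × (0.76 − 2.98) + 0.5 × (-1.86)
   = 1.47 + 0.76 − 1.11 − 0.93 = 0.19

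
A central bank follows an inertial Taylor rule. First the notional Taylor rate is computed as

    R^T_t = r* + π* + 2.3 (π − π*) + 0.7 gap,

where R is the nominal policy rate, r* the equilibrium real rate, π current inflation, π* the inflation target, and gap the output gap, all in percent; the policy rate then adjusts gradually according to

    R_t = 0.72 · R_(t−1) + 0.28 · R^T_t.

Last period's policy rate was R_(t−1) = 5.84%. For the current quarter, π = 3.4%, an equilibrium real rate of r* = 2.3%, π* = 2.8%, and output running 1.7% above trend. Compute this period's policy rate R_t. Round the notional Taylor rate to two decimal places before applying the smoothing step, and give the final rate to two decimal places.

Output 1.7% above potential → gap = 1.7.
R^T_t = 2.3 + 2.8 + 2.3 × (3.4 − 2.8) + 0.7 × 1.7
   = 2.3 + 2.8 + 1.38 + 1.19 = 7.67
R_t = 0.72 × 5.84 + 0.28 × 7.67 = 4.2048 + 2.1476 = 6.35

6.35%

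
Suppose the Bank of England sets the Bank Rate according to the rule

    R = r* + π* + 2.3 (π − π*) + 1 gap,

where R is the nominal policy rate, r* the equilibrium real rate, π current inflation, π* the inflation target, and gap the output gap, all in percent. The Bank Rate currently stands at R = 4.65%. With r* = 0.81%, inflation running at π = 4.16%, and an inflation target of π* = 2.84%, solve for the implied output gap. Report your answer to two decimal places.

1 gap = 4.65 − 0.81 − 2.84 − 2.3 × (4.16 − 2.84) = -2.036
gap = -2.036 / 1 = -2.04

-2.04%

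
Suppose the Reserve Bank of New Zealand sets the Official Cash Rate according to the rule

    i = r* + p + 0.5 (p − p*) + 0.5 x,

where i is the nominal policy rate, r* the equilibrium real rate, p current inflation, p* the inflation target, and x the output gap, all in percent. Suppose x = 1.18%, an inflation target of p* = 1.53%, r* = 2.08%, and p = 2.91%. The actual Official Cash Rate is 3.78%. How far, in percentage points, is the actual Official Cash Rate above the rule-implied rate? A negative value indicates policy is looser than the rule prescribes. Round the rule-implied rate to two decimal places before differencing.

-2.49 pp

i = 2.08 + 2.91 + 0.5 × (2.91 − 1.53) + 0.5 × 1.18
   = 2.08 + 2.91 + 0.69 + 0.59 = 6.27
Deviation = 3.78 − 6.27 = -2.49 pp.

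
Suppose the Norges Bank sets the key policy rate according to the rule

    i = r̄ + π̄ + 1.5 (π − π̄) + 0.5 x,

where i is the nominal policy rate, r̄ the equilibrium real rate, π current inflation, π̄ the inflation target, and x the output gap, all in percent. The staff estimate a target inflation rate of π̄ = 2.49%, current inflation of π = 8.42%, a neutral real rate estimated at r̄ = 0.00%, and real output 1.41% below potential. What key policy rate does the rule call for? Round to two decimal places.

10.68%

Output 1.41% below potential → x = -1.41.
i = 0.00 + 2.49 + 1.5 × (8.42 − 2.49) + 0.5 × (-1.41)
   = 0.00 + 2.49 + 8.895 − 0.705 = 10.68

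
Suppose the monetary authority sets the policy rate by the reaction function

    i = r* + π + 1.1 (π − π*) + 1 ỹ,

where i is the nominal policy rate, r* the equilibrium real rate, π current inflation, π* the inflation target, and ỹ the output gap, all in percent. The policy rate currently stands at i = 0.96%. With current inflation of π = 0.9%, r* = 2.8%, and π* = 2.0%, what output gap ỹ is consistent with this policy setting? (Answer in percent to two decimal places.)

1 ỹ = 0.96 − 2.8 − 0.9 − 1.1 × (0.9 − 2.0) = -1.53
ỹ = -1.53 / 1 = -1.53

-1.53%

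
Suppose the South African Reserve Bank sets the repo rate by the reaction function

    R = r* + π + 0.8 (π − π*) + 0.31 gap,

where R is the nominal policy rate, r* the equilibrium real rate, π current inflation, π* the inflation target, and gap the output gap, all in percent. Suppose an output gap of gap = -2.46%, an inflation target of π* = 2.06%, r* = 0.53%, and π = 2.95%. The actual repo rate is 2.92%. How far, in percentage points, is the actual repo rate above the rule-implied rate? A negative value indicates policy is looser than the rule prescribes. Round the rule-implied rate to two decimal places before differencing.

R = 0.53 + 2.95 + 0.8 × (2.95 − 2.06) + 0.31 × (-2.46)
   = 0.53 + 2.95 + 0.712 − 0.7626 = 3.43
Deviation = 2.92 − 3.43 = -0.51 pp.

-0.51 pp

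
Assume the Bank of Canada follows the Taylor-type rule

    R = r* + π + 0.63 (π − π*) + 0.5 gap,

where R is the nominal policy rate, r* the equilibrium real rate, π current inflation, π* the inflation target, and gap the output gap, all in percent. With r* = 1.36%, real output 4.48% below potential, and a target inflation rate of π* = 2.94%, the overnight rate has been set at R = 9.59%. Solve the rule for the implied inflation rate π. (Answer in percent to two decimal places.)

Output 4.48% below potential → gap = -4.48.
Collecting π: R = r* + (1 + 0.63) π − 0.63 π* + 0.5 gap
1.63 π = 9.59 − 1.36 + 0.63 × 2.94 − 0.5 × (-4.48) = 12.3222
π = 12.3222 / 1.63 = 7.56

7.56%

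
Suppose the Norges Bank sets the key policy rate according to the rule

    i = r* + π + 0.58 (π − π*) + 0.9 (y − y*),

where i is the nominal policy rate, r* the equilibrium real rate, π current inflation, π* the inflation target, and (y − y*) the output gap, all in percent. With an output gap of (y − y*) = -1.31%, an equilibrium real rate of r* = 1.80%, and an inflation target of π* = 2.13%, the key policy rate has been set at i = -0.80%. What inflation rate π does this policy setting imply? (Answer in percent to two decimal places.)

-0.12%

Collecting π: i = r* + (1 + 0.58) π − 0.58 π* + 0.9 (y − y*)
1.58 π = -0.80 − 1.80 + 0.58 × 2.13 − 0.9 × (-1.31) = -0.1856
π = -0.1856 / 1.58 = -0.12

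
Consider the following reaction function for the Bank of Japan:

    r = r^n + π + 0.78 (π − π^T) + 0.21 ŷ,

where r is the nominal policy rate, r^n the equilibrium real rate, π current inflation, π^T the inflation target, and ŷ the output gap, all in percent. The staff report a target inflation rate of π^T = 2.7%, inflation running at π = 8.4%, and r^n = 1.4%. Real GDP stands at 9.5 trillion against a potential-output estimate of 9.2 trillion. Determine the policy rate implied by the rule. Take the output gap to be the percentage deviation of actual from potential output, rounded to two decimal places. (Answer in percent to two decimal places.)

Output gap = 100 × (9.5 − 9.2) / 9.2 = 3.26%.
r = 1.40 + 8.40 + 0.78 × (8.40 − 2.70) + 0.21 × 3.26
   = 1.40 + 8.4 + 4.446 + 0.6846 = 14.93

14.93%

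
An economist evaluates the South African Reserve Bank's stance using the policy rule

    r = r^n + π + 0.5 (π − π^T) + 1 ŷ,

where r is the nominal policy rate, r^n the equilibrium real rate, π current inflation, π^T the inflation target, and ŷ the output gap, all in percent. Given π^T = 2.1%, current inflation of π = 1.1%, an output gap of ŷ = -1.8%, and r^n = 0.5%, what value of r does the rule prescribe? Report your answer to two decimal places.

r = 0.5 + 1.1 + 0.5 × (1.1 − 2.1) + 1 × (-1.8)
   = 0.5 + 1.1 − 0.5 − 1.8 = -0.70

-0.70%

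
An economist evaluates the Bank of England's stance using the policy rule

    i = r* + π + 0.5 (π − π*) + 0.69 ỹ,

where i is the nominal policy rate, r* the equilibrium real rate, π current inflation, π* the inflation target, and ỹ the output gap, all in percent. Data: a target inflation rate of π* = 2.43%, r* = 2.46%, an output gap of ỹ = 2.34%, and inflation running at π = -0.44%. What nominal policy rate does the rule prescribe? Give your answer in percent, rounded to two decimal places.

i = 2.46 + (-0.44) + 0.5 × (-0.44 − 2.43) + 0.69 × 2.34
   = 2.46 − 0.44 − 1.435 + 1.6146 = 2.20

2.20%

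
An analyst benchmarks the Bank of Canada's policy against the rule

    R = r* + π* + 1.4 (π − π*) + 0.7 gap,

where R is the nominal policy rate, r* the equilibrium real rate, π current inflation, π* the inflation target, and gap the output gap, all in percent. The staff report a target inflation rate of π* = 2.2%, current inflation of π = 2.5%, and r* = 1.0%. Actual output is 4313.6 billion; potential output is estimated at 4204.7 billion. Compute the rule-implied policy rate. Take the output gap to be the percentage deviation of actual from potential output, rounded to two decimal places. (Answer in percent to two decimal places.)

Output gap = 100 × (4313.6 − 4204.7) / 4204.7 = 2.59%.
R = 1.00 + 2.20 + 1.4 × (2.50 − 2.20) + 0.7 × 2.59
   = 1.00 + 2.2 + 0.42 + 1.813 = 5.43

5.43%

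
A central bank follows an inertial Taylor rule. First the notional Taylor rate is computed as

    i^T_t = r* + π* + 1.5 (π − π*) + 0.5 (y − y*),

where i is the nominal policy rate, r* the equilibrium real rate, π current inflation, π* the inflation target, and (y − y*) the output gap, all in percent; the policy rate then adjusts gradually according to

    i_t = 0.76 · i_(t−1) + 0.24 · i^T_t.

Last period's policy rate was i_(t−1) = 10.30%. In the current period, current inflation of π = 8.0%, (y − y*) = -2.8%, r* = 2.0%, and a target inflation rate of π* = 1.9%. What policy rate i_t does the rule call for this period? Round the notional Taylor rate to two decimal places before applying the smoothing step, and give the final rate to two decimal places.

10.62%

i^T_t = 2.0 + 1.9 + 1.5 × (8.0 − 1.9) + 0.5 × (-2.8)
   = 2.0 + 1.9 + 9.15 − 1.4 = 11.65
i_t = 0.76 × 10.30 + 0.24 × 11.65 = 7.828 + 2.796 = 10.62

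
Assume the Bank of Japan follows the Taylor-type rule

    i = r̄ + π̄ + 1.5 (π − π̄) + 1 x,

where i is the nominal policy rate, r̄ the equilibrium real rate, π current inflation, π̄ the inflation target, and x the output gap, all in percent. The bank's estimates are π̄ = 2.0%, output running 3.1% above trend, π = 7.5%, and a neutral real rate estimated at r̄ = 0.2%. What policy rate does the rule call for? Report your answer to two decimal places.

Output 3.1% above potential → x = 3.1.
i = 0.2 + 2.0 + 1.5 × (7.5 − 2.0) + 1 × 3.1
   = 0.2 + 2 + 8.25 + 3.1 = 13.55

13.55%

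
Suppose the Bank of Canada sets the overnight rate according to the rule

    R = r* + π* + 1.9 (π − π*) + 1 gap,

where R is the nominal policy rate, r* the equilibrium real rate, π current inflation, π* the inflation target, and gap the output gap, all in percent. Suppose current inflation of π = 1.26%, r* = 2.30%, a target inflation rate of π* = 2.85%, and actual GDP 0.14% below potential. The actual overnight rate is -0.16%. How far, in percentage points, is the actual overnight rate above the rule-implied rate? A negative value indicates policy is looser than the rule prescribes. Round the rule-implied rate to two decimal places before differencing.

Output 0.14% below potential → gap = -0.14.
R = 2.30 + 2.85 + 1.9 × (1.26 − 2.85) + 1 × (-0.14)
   = 2.30 + 2.85 − 3.021 − 0.14 = 1.99
Deviation = -0.16 − 1.99 = -2.15 pp.

-2.15 pp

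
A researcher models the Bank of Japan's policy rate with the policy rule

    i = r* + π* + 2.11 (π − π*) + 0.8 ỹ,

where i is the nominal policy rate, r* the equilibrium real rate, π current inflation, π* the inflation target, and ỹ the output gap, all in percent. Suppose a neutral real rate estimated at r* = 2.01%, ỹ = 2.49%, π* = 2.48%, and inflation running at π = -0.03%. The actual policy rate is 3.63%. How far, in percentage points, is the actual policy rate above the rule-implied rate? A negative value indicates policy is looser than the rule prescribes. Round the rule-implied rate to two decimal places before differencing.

i = 2.01 + 2.48 + 2.11 × (-0.03 − 2.48) + 0.8 × 2.49
   = 2.01 + 2.48 − 5.2961 + 1.992 = 1.19
Deviation = 3.63 − 1.19 = 2.44 pp.

2.44 pp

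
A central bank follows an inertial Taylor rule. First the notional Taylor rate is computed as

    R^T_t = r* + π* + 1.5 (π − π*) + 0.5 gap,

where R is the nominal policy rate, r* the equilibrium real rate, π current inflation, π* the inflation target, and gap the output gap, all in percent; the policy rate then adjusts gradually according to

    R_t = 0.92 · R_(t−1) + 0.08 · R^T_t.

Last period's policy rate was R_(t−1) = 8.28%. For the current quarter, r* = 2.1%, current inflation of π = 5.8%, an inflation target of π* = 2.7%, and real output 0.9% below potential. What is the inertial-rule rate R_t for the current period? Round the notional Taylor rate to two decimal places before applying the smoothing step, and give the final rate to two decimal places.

8.34%

Output 0.9% below potential → gap = -0.9.
R^T_t = 2.1 + 2.7 + 1.5 × (5.8 − 2.7) + 0.5 × (-0.9)
   = 2.1 + 2.7 + 4.65 − 0.45 = 9.00
R_t = 0.92 × 8.28 + 0.08 × 9.00 = 7.6176 + 0.72 = 8.34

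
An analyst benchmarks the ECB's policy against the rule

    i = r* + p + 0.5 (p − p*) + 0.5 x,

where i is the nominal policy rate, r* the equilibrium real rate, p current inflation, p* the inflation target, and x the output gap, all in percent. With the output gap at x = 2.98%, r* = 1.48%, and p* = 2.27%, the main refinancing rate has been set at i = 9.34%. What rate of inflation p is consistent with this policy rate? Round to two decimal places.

5.00%

Collecting p: i = r* + (1 + 0.5) p − 0.5 p* + 0.5 x
1.5 p = 9.34 − 1.48 + 0.5 × 2.27 − 0.5 × 2.98 = 7.505
p = 7.505 / 1.5 = 5.00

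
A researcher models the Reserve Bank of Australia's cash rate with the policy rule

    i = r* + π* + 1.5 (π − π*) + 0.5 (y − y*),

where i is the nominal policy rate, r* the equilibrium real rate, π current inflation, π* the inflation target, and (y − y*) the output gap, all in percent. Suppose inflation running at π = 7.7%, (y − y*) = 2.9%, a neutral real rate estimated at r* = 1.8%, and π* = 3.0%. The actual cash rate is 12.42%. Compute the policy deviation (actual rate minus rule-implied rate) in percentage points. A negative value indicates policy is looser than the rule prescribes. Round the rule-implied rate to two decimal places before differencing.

-0.88 pp

i = 1.8 + 3.0 + 1.5 × (7.7 − 3.0) + 0.5 × 2.9
   = 1.8 + 3 + 7.05 + 1.45 = 13.30
Deviation = 12.42 − 13.30 = -0.88 pp.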